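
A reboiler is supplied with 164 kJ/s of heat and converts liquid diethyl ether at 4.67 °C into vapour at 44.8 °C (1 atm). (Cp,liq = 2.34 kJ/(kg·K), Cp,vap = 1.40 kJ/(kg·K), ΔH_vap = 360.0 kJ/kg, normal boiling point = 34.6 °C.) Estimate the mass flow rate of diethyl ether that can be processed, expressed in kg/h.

Δh = 2.34×(34.6−4.67) + 360.0 + 1.40×(44.8−34.6) = 444.32 kJ/kg
Q = 164 kJ/s = 164 kJ/s = 590400 kJ/h
ṁ = Q/Δh = 590400 / 444.32 = 1328.8 kg/h

ṁ = 1330 kg/h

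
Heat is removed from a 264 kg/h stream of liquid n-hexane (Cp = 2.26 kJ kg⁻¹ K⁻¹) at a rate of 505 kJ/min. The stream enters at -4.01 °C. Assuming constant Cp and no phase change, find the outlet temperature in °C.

Q = 505 kJ/min = 30300 kJ/h
ΔT = Q/(ṁ·Cp) = 30300/(264×2.26) = 50.784 K
T_out = -4.01 − 50.784 = -54.794 °C

T_out = -54.8 °C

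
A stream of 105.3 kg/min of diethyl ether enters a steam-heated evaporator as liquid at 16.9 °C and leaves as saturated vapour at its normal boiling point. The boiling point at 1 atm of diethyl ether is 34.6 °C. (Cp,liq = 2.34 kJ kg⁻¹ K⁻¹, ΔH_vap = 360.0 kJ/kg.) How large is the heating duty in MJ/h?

Q = 2540 MJ/h

liquid 16.9→34.6 °C: 41.418 kJ/kg
vaporisation at 34.6 °C: 360 kJ/kg
Δh = 41.418 + 360 = 401.42 kJ/kg
Q = ṁ·Δh = 105.3 kg/min × 401.42 kJ/kg = 42269 kJ/min
|Q| = 704.49 kW = 2536.2 MJ/h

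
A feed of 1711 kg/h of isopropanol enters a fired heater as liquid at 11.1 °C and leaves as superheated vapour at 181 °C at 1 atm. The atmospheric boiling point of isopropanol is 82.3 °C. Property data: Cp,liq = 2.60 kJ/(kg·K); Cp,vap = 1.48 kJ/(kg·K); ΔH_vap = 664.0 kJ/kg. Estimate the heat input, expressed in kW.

liquid 11.1→82.3 °C: 185.12 kJ/kg
vaporisation at 82.3 °C: 664 kJ/kg
vapour 82.3→181 °C: 146.08 kJ/kg
Δh = 185.12 + 664 + 146.08 = 995.2 kJ/kg
Q = ṁ·Δh = 1711 kg/h × 995.2 kJ/kg = 1.7028e+06 kJ/h
|Q| = 472.99 kW

Q = 473 kW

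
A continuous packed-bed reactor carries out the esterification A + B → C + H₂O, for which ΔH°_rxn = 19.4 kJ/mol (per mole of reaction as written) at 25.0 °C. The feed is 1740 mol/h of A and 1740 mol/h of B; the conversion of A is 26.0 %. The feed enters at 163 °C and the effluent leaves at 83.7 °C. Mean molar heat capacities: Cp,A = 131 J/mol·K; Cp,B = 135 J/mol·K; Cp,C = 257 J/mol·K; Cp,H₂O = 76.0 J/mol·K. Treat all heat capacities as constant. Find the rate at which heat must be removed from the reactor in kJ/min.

Extent of reaction ξ = 0.260 × 1740 = 452.4 mol/h
Reaction term: ξ·ΔH°_rxn = 452.4 × 19.4 = 8776.6 kJ/h
Sensible, feed 163→25 °C: -63872 kJ/h
Outlet flows (mol/h): A 1287.6, B 1287.6, C 452.4, H₂O 452.4
Sensible, products 25→83.7 °C: 28948 kJ/h
Q = ΔH = -26147 kJ/h = -7.2632 kW
Heat removed = 435.79 kJ/min

Q_out = 436 kJ/min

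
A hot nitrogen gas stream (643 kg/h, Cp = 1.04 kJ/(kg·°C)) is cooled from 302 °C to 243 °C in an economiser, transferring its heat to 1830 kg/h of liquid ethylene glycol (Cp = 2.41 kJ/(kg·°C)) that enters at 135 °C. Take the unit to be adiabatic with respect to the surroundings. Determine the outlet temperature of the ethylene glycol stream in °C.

Heat released by hot stream: Q = 643 × 1.04 × (302 − 243) = 39454 kJ/h
Energy balance on cold side (adiabatic exchanger): Q = ṁ_c·Cp_c·(T_c,out − T_c,in)
T_c,out = 135 + 39454/(1830 × 2.41) = 143.95 °C

T_c,out = 144 °C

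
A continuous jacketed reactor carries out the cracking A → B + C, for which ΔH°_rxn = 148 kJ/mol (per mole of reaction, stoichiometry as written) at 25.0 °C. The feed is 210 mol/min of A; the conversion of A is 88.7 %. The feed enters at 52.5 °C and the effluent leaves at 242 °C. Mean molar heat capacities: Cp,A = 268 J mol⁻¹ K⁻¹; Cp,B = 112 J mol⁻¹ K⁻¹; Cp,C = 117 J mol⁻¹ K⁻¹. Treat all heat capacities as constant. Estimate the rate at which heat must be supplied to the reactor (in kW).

Q_in = 611 kW

Extent of reaction ξ = 0.887 × 210 = 186.27 mol/min
Reaction term: ξ·ΔH°_rxn = 186.27 × 148 = 27568 kJ/min
Sensible, feed 52.5→25 °C: -1547.7 kJ/min
Outlet flows (mol/min): A 23.73, B 186.27, C 186.27
Sensible, products 25→242 °C: 10636 kJ/min
Q = ΔH = 36657 kJ/min = 610.94 kW
Heat supplied = 610.94 kW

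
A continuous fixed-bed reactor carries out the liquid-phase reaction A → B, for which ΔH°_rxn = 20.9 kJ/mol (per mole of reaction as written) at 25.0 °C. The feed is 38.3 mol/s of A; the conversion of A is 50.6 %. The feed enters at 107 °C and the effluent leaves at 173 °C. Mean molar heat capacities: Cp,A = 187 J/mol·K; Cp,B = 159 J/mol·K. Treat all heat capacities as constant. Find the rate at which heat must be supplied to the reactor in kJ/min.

Q_in = 47800 kJ/min

Extent of reaction ξ = 0.506 × 38.3 = 19.38 mol/s
Reaction term: ξ·ΔH°_rxn = 19.38 × 20.9 = 405.04 kJ/s
Sensible, feed 107→25 °C: -587.29 kJ/s
Outlet flows (mol/s): A 18.92, B 19.38
Sensible, products 25→173 °C: 979.68 kJ/s
Q = ΔH = 797.43 kJ/s = 797.43 kW
Heat supplied = 47846 kJ/min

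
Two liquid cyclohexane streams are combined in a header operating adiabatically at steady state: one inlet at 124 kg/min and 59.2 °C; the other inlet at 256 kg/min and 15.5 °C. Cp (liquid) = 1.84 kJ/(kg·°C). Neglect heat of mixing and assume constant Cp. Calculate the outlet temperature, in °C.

No heat crosses the boundary, so H_out = H_in.
T_out = Σ ṁᵢCp,ᵢTᵢ / Σ ṁᵢCp,ᵢ
      = 20808 / 699.2 = 29.76 °C

T_out = 29.8 °C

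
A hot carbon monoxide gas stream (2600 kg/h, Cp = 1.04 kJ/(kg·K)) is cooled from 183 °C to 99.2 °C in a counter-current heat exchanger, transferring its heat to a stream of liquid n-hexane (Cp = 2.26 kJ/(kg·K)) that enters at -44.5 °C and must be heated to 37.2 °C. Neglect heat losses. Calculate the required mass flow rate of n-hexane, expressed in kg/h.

ṁ_c = 1230 kg/h

Heat released by hot stream: Q = 2600 × 1.04 × (183 − 99.2) = 226600 kJ/h
Energy balance on cold side (adiabatic exchanger): Q = ṁ_c·Cp_c·(T_c,out − T_c,in)
ṁ_c = 226600 / [2.26 × (37.2 − -44.5)] = 1227.2 kg/h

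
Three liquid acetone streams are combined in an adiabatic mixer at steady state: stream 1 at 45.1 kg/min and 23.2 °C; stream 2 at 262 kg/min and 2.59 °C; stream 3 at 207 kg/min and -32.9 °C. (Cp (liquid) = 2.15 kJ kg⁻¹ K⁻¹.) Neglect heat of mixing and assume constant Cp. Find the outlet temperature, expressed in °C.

Energy balance with Q = 0: Σ ṁᵢCp,ᵢ(T_out − Tᵢ) = 0
Σ ṁᵢCp,ᵢTᵢ = 45.1×2.15×23.2 + 262×2.15×2.59 + 207×2.15×-32.9 = -10934
Σ ṁᵢCp,ᵢ = 45.1×2.15 + 262×2.15 + 207×2.15 = 1105.3
T_out = -10934 / 1105.3 = -9.8918 °C

T_out = -9.89 °C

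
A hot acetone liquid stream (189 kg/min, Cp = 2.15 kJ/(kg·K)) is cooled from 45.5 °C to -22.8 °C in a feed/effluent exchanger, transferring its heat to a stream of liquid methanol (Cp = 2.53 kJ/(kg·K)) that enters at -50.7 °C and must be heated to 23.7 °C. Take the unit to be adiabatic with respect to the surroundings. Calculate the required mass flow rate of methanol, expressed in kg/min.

ṁ_c = 147 kg/min

Heat released by hot stream: Q = 189 × 2.15 × (45.5 − -22.8) = 27754 kJ/min
Energy balance on cold side (adiabatic exchanger): Q = ṁ_c·Cp_c·(T_c,out − T_c,in)
ṁ_c = 27754 / [2.53 × (23.7 − -50.7)] = 147.44 kg/min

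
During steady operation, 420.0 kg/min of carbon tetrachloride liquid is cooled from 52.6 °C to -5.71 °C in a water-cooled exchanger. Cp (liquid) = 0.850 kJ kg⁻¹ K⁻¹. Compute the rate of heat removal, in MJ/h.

Q = ṁ·Cp·ΔT = 420.0 × 0.850 × (-5.71 − 52.6) = -20817 kJ/min
Converting: 20817 / 60 s = 346.94 kW
Cooling duty = 1249 MJ/h

Q_c = 1250 MJ/h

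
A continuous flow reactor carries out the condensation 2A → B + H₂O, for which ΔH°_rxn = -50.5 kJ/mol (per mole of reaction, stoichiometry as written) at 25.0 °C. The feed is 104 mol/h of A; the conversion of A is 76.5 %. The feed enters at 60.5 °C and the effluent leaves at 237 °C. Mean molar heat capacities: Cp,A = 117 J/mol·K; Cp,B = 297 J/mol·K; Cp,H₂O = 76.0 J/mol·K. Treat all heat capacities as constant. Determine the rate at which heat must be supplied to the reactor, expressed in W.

Q_in = 364 W

Extent of reaction ξ = 0.765 × 104 / 2 = 39.78 mol/h
Reaction term: ξ·ΔH°_rxn = 39.78 × -50.5 = -2008.9 kJ/h
Sensible, feed 60.5→25 °C: -431.96 kJ/h
Outlet flows (mol/h): A 24.44, B 39.78, H₂O 39.78
Sensible, products 25→237 °C: 3751.9 kJ/h
Q = ΔH = 1311 kJ/h = 0.36417 kW
Heat supplied = 364.17 W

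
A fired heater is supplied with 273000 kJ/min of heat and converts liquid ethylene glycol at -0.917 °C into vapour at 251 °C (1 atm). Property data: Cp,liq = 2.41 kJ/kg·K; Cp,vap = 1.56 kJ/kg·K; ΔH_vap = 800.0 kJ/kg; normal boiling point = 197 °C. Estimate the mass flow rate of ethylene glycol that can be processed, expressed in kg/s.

ṁ = 3.34 kg/s

Δh = 2.41×(197−-0.917) + 800.0 + 1.56×(251−197) = 1361.2 kJ/kg
Q = 273000 kJ/min = 4550 kJ/s = 4550 kJ/s
ṁ = Q/Δh = 4550 / 1361.2 = 3.3426 kg/s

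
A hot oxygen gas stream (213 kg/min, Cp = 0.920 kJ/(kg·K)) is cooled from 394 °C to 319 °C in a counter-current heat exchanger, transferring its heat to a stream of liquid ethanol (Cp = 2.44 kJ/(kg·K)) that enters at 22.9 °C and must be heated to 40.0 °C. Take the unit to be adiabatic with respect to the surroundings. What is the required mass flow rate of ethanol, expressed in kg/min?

ṁ_c = 352 kg/min

Heat released by hot stream: Q = 213 × 0.920 × (394 − 319) = 14697 kJ/min
Energy balance on cold side (adiabatic exchanger): Q = ṁ_c·Cp_c·(T_c,out − T_c,in)
ṁ_c = 14697 / [2.44 × (40.0 − 22.9)] = 352.24 kg/min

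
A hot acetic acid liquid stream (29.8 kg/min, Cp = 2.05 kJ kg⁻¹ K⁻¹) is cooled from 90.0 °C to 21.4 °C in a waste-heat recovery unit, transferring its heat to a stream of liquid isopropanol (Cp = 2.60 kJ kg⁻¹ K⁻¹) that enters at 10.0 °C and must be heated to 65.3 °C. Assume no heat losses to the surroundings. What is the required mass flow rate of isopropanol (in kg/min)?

ṁ_c = 29.1 kg/min

Heat released by hot stream: Q = 29.8 × 2.05 × (90.0 − 21.4) = 4190.8 kJ/min
Energy balance on cold side (adiabatic exchanger): Q = ṁ_c·Cp_c·(T_c,out − T_c,in)
ṁ_c = 4190.8 / [2.60 × (65.3 − 10.0)] = 29.147 kg/min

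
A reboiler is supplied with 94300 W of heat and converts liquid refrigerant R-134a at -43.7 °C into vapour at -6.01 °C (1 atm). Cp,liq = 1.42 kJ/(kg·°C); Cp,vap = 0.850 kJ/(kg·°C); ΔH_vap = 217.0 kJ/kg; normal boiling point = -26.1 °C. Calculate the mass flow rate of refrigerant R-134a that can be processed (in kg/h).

Δh = 1.42×(-26.1−-43.7) + 217.0 + 0.850×(-6.01−-26.1) = 259.07 kJ/kg
Q = 94300 W = 94.3 kJ/s = 339480 kJ/h
ṁ = Q/Δh = 339480 / 259.07 = 1310.4 kg/h

ṁ = 1310 kg/h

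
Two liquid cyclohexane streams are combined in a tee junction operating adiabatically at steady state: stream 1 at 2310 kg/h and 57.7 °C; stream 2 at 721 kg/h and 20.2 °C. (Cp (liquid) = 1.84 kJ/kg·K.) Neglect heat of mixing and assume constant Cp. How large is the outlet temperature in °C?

T_out = 48.8 °C

Energy balance with Q = 0: Σ ṁᵢCp,ᵢ(T_out − Tᵢ) = 0
T_out = Σ ṁᵢCp,ᵢTᵢ / Σ ṁᵢCp,ᵢ
      = 272050 / 5577 = 48.78 °C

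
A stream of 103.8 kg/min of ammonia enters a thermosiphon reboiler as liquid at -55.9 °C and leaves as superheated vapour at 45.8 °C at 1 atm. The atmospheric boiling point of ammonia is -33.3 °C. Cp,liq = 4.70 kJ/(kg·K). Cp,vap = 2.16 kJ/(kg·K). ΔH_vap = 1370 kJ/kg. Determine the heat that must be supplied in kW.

Q = 2850 kW

liquid -55.9→-33.3 °C: 106.22 kJ/kg
vaporisation at -33.3 °C: 1370 kJ/kg
vapour -33.3→45.8 °C: 170.86 kJ/kg
Δh = 106.22 + 1370 + 170.86 = 1647.1 kJ/kg
Q = ṁ·Δh = 103.8 kg/min × 1647.1 kJ/kg = 170970 kJ/min
|Q| = 2849.4 kW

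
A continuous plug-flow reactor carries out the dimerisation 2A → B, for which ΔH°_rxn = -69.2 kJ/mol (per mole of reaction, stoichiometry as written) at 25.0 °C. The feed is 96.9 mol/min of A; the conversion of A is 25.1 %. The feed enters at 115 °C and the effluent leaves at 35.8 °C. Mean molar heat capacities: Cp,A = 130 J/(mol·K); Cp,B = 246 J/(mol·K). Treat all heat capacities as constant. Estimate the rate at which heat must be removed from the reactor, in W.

Q_out = 30700 W

Extent of reaction ξ = 0.251 × 96.9 / 2 = 12.161 mol/min
Reaction term: ξ·ΔH°_rxn = 12.161 × -69.2 = -841.54 kJ/min
Sensible, feed 115→25 °C: -1133.7 kJ/min
Outlet flows (mol/min): A 72.578, B 12.161
Sensible, products 25→35.8 °C: 134.21 kJ/min
Q = ΔH = -1841.1 kJ/min = -30.684 kW
Heat removed = 30684 W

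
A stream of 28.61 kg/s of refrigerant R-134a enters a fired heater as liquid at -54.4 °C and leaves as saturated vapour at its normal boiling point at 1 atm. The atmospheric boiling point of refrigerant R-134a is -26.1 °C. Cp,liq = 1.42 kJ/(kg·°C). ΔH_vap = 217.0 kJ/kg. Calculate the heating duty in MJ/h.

liquid -54.4→-26.1 °C: 40.186 kJ/kg
vaporisation at -26.1 °C: 217 kJ/kg
Δh = 40.186 + 217 = 257.19 kJ/kg
Q = ṁ·Δh = 28.61 kg/s × 257.19 kJ/kg = 7358.1 kJ/s
|Q| = 7358.1 kW = 26489 MJ/h

Q = 26500 MJ/h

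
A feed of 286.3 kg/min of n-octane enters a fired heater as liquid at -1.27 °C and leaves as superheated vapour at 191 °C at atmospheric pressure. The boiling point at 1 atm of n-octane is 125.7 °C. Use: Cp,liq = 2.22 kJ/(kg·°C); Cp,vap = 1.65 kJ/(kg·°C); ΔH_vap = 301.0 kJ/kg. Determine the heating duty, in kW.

Q = 3300 kW

liquid -1.27→125.7 °C: 281.87 kJ/kg
vaporisation at 125.7 °C: 301 kJ/kg
vapour 125.7→191 °C: 107.74 kJ/kg
Δh = 281.87 + 301 + 107.74 = 690.62 kJ/kg
Q = ṁ·Δh = 286.3 kg/min × 690.62 kJ/kg = 197720 kJ/min
|Q| = 3295.4 kW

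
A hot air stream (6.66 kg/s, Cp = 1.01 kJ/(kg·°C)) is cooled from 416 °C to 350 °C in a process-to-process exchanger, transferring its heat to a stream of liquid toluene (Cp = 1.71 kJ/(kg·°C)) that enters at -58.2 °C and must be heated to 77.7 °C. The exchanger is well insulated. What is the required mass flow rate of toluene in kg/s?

ṁ_c = 1.91 kg/s

Heat released by hot stream: Q = 6.66 × 1.01 × (416 − 350) = 443.96 kJ/s
Energy balance on cold side (adiabatic exchanger): Q = ṁ_c·Cp_c·(T_c,out − T_c,in)
ṁ_c = 443.96 / [1.71 × (77.7 − -58.2)] = 1.9104 kg/s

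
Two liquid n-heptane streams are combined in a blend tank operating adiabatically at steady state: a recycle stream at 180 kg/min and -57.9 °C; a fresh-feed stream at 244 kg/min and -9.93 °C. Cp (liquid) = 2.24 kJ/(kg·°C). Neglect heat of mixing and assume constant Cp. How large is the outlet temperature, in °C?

Energy balance with Q = 0: Σ ṁᵢCp,ᵢ(T_out − Tᵢ) = 0
T_out = Σ ṁᵢCp,ᵢTᵢ / Σ ṁᵢCp,ᵢ
      = -28773 / 949.76 = -30.295 °C

T_out = -30.3 °C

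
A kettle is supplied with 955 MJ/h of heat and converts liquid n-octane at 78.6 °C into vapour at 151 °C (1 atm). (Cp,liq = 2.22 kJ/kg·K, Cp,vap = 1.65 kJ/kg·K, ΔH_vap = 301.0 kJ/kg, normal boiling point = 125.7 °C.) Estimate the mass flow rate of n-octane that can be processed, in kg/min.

Δh = 2.22×(125.7−78.6) + 301.0 + 1.65×(151−125.7) = 447.31 kJ/kg
Q = 955 MJ/h = 265.28 kJ/s = 15917 kJ/min
ṁ = Q/Δh = 15917 / 447.31 = 35.583 kg/min

ṁ = 35.6 kg/min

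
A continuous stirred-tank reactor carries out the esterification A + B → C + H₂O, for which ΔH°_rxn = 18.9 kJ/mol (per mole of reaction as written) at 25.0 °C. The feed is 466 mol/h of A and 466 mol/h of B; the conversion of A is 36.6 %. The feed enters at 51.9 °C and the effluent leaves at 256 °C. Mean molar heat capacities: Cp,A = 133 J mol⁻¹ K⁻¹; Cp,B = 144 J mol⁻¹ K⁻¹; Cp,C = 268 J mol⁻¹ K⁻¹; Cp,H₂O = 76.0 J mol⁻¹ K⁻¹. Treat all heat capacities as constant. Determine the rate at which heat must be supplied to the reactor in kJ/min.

Extent of reaction ξ = 0.366 × 466 = 170.56 mol/h
Reaction term: ξ·ΔH°_rxn = 170.56 × 18.9 = 3223.5 kJ/h
Sensible, feed 51.9→25 °C: -3472.3 kJ/h
Outlet flows (mol/h): A 295.44, B 295.44, C 170.56, H₂O 170.56
Sensible, products 25→256 °C: 32458 kJ/h
Q = ΔH = 32209 kJ/h = 8.9469 kW
Heat supplied = 536.81 kJ/min

Q_in = 537 kJ/min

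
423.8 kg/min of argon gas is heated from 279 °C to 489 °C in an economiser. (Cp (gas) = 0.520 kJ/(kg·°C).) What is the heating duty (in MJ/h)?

Q = ṁ·Cp·ΔT = 423.8 × 0.520 × (489 − 279) = 46279 kJ/min
Converting: 46279 / 60 s = 771.32 kW
Heating duty = 2776.7 MJ/h

Q = 2780 MJ/h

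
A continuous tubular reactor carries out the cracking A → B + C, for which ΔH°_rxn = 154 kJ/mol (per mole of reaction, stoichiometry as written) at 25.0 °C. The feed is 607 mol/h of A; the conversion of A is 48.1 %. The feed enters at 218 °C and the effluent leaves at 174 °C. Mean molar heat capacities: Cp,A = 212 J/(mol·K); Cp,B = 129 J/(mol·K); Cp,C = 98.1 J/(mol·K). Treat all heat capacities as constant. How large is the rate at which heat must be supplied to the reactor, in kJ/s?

Extent of reaction ξ = 0.481 × 607 = 291.97 mol/h
Reaction term: ξ·ΔH°_rxn = 291.97 × 154 = 44963 kJ/h
Sensible, feed 218→25 °C: -24836 kJ/h
Outlet flows (mol/h): A 315.03, B 291.97, C 291.97
Sensible, products 25→174 °C: 19831 kJ/h
Q = ΔH = 39958 kJ/h = 11.099 kW
Heat supplied = 11.099 kJ/s

Q_in = 11.1 kJ/s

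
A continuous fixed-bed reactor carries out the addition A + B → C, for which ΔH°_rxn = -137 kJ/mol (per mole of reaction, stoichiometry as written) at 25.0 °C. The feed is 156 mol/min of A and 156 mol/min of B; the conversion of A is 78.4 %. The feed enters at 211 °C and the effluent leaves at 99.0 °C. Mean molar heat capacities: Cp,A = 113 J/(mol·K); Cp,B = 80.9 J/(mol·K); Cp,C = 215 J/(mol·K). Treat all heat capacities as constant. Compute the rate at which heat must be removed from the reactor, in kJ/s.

Q_out = 333 kJ/s

Extent of reaction ξ = 0.784 × 156 = 122.3 mol/min
Reaction term: ξ·ΔH°_rxn = 122.3 × -137 = -16756 kJ/min
Sensible, feed 211→25 °C: -5626.2 kJ/min
Outlet flows (mol/min): A 33.696, B 33.696, C 122.3
Sensible, products 25→99.0 °C: 2429.3 kJ/min
Q = ΔH = -19953 kJ/min = -332.54 kW
Heat removed = 332.54 kJ/s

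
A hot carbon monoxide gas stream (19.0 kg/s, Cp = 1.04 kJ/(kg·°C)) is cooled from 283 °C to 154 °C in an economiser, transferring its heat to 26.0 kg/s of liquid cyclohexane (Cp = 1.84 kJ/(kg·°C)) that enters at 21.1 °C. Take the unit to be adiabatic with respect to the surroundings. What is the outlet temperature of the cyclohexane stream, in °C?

T_c,out = 74.4 °C

Heat released by hot stream: Q = 19.0 × 1.04 × (283 − 154) = 2549 kJ/s
Energy balance on cold side (adiabatic exchanger): Q = ṁ_c·Cp_c·(T_c,out − T_c,in)
T_c,out = 21.1 + 2549/(26.0 × 1.84) = 74.383 °C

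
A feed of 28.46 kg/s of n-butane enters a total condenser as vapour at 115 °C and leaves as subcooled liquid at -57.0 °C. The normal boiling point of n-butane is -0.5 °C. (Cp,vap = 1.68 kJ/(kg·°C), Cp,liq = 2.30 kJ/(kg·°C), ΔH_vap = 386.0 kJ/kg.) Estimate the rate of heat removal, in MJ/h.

vapour 115→-0.5 °C: -194.04 kJ/kg
condensation at -0.5 °C: -386 kJ/kg
liquid -0.5→-57.0 °C: -129.95 kJ/kg
Δh = -194.04 + -386 + -129.95 = -709.99 kJ/kg
Q = ṁ·Δh = 28.46 kg/s × -709.99 kJ/kg = -20206 kJ/s
|Q| = 20206 kW = 72743 MJ/h

Q_c = 72700 MJ/h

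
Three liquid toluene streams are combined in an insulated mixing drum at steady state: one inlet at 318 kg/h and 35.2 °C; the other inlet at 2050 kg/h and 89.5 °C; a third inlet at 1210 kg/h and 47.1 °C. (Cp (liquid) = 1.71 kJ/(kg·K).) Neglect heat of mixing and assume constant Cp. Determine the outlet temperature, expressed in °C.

Adiabatic, steady state ⇒ Σ ṁᵢCp,ᵢ(T_out − Tᵢ) = 0
T_out = Σ ṁᵢCp,ᵢTᵢ / Σ ṁᵢCp,ᵢ
      = 430340 / 6118.4 = 70.335 °C

T_out = 70.3 °C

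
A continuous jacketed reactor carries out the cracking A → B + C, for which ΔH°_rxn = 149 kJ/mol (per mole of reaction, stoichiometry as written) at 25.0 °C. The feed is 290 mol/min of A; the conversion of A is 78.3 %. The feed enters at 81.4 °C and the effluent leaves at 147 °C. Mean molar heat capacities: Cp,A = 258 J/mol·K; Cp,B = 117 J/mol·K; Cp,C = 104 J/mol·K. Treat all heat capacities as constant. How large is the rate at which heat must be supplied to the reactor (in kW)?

Extent of reaction ξ = 0.783 × 290 = 227.07 mol/min
Reaction term: ξ·ΔH°_rxn = 227.07 × 149 = 33833 kJ/min
Sensible, feed 81.4→25 °C: -4219.8 kJ/min
Outlet flows (mol/min): A 62.93, B 227.07, C 227.07
Sensible, products 25→147 °C: 8103 kJ/min
Q = ΔH = 37717 kJ/min = 628.61 kW
Heat supplied = 628.61 kW

Q_in = 629 kW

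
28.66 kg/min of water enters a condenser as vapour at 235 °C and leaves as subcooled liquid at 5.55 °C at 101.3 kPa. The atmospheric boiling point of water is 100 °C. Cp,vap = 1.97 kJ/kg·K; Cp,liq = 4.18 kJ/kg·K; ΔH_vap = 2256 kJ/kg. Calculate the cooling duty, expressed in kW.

Q_c = 1390 kW

vapour 235→100 °C: -265.95 kJ/kg
condensation at 100 °C: -2256 kJ/kg
liquid 100→5.55 °C: -394.8 kJ/kg
Δh = -265.95 + -2256 + -394.8 = -2916.8 kJ/kg
Q = ṁ·Δh = 28.66 kg/min × -2916.8 kJ/kg = -83594 kJ/min
|Q| = 1393.2 kW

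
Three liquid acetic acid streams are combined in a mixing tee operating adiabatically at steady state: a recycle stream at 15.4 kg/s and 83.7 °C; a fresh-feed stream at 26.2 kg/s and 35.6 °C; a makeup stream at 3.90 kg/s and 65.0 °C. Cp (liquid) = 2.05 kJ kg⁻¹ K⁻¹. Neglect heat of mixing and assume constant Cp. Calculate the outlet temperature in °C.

Energy balance with Q = 0: Σ ṁᵢCp,ᵢ(T_out − Tᵢ) = 0
Σ ṁᵢCp,ᵢTᵢ = 15.4×2.05×83.7 + 26.2×2.05×35.6 + 3.90×2.05×65.0 = 5074.2
Σ ṁᵢCp,ᵢ = 15.4×2.05 + 26.2×2.05 + 3.90×2.05 = 93.275
T_out = 5074.2 / 93.275 = 54.4 °C

T_out = 54.4 °C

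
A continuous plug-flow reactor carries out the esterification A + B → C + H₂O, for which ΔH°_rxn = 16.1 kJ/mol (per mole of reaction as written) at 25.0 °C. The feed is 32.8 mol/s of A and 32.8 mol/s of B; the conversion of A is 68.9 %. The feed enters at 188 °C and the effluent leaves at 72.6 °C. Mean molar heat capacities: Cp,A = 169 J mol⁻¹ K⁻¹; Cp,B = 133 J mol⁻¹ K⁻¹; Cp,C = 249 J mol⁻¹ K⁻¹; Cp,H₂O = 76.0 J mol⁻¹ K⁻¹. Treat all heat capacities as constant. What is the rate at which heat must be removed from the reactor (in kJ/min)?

Extent of reaction ξ = 0.689 × 32.8 = 22.599 mol/s
Reaction term: ξ·ΔH°_rxn = 22.599 × 16.1 = 363.85 kJ/s
Sensible, feed 188→25 °C: -1614.6 kJ/s
Outlet flows (mol/s): A 10.201, B 10.201, C 22.599, H₂O 22.599
Sensible, products 25→72.6 °C: 496.25 kJ/s
Q = ΔH = -754.52 kJ/s = -754.52 kW
Heat removed = 45271 kJ/min

Q_out = 45300 kJ/min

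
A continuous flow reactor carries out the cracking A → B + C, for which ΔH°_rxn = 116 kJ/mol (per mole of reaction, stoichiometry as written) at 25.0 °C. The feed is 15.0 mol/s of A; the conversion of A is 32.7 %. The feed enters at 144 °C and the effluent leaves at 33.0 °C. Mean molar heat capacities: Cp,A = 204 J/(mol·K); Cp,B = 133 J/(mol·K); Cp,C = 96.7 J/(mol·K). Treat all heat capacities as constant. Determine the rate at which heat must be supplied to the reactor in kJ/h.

Extent of reaction ξ = 0.327 × 15.0 = 4.905 mol/s
Reaction term: ξ·ΔH°_rxn = 4.905 × 116 = 568.98 kJ/s
Sensible, feed 144→25 °C: -364.14 kJ/s
Outlet flows (mol/s): A 10.095, B 4.905, C 4.905
Sensible, products 25→33.0 °C: 25.488 kJ/s
Q = ΔH = 230.33 kJ/s = 230.33 kW
Heat supplied = 829180 kJ/h

Q_in = 829000 kJ/h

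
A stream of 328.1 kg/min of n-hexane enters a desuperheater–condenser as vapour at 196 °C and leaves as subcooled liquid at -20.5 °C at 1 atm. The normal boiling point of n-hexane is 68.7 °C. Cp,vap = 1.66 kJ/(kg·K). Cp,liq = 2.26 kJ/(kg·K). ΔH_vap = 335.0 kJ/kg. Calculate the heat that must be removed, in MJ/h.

Q_c = 14700 MJ/h

vapour 196→68.7 °C: -211.32 kJ/kg
condensation at 68.7 °C: -335 kJ/kg
liquid 68.7→-20.5 °C: -201.59 kJ/kg
Δh = -211.32 + -335 + -201.59 = -747.91 kJ/kg
Q = ṁ·Δh = 328.1 kg/min × -747.91 kJ/kg = -245390 kJ/min
|Q| = 4089.8 kW = 14723 MJ/h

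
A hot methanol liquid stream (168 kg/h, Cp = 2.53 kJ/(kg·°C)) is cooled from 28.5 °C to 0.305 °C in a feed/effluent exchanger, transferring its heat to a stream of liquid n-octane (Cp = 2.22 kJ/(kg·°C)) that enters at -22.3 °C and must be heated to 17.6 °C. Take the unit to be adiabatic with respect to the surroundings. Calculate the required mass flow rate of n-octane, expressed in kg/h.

ṁ_c = 135 kg/h

Heat released by hot stream: Q = 168 × 2.53 × (28.5 − 0.305) = 11984 kJ/h
Energy balance on cold side (adiabatic exchanger): Q = ṁ_c·Cp_c·(T_c,out − T_c,in)
ṁ_c = 11984 / [2.22 × (17.6 − -22.3)] = 135.29 kg/h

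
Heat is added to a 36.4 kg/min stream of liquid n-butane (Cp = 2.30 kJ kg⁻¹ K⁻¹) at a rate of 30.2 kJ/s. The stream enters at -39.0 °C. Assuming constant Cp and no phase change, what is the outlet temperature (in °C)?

Q = 30.2 kJ/s = 1812 kJ/min
ΔT = Q/(ṁ·Cp) = 1812/(36.4×2.30) = 21.644 K
T_out = -39.0 + 21.644 = -17.356 °C

T_out = -17.4 °C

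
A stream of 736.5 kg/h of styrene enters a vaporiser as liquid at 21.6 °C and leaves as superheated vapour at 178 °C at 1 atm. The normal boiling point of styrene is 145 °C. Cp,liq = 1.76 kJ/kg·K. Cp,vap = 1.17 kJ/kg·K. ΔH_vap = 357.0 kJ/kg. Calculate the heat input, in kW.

liquid 21.6→145 °C: 217.18 kJ/kg
vaporisation at 145 °C: 357 kJ/kg
vapour 145→178 °C: 38.61 kJ/kg
Δh = 217.18 + 357 + 38.61 = 612.79 kJ/kg
Q = ṁ·Δh = 736.5 kg/h × 612.79 kJ/kg = 451320 kJ/h
|Q| = 125.37 kW

Q = 125 kW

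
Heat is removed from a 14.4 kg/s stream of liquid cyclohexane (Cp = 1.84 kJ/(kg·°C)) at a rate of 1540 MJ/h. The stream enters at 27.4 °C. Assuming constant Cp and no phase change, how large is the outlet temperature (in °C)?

T_out = 11.3 °C

Q = 1540 MJ/h = 427.78 kJ/s
ΔT = Q/(ṁ·Cp) = 427.78/(14.4×1.84) = 16.145 K
T_out = 27.4 − 16.145 = 11.255 °C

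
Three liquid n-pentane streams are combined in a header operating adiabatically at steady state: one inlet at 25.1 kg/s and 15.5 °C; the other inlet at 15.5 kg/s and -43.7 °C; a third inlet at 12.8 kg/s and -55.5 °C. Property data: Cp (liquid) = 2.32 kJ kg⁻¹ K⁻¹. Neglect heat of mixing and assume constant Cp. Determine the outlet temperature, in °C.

Energy balance with Q = 0: Σ ṁᵢCp,ᵢ(T_out − Tᵢ) = 0
T_out = Σ ṁᵢCp,ᵢTᵢ / Σ ṁᵢCp,ᵢ
      = -2317 / 123.89 = -18.702 °C

T_out = -18.7 °C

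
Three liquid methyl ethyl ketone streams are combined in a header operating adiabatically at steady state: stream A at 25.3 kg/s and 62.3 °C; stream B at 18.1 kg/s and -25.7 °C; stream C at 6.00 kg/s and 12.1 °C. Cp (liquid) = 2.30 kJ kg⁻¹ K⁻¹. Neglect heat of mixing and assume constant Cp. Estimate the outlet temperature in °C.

T_out = 24.0 °C

Energy balance with Q = 0: Σ ṁᵢCp,ᵢ(T_out − Tᵢ) = 0
T_out = Σ ṁᵢCp,ᵢTᵢ / Σ ṁᵢCp,ᵢ
      = 2722.3 / 113.62 = 23.96 °C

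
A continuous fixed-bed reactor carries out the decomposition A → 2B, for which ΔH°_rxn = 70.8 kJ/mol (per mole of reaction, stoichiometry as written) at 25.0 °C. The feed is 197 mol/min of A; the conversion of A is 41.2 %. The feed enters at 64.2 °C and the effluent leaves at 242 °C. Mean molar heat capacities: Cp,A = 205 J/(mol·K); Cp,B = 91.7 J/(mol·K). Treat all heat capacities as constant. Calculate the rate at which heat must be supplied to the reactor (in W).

Extent of reaction ξ = 0.412 × 197 = 81.164 mol/min
Reaction term: ξ·ΔH°_rxn = 81.164 × 70.8 = 5746.4 kJ/min
Sensible, feed 64.2→25 °C: -1583.1 kJ/min
Outlet flows (mol/min): A 115.84, B 162.33
Sensible, products 25→242 °C: 8383.1 kJ/min
Q = ΔH = 12546 kJ/min = 209.11 kW
Heat supplied = 209110 W

Q_in = 209000 W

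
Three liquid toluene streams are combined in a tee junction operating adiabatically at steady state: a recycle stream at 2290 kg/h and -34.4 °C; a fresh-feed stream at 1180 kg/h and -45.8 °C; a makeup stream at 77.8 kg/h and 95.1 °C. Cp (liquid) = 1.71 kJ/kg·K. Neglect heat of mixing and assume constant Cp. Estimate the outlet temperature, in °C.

T_out = -35.4 °C

Energy balance with Q = 0: Σ ṁᵢCp,ᵢ(T_out − Tᵢ) = 0
Σ ṁᵢCp,ᵢTᵢ = 2290×1.71×-34.4 + 1180×1.71×-45.8 + 77.8×1.71×95.1 = -214470
Σ ṁᵢCp,ᵢ = 2290×1.71 + 1180×1.71 + 77.8×1.71 = 6066.7
T_out = -214470 / 6066.7 = -35.352 °C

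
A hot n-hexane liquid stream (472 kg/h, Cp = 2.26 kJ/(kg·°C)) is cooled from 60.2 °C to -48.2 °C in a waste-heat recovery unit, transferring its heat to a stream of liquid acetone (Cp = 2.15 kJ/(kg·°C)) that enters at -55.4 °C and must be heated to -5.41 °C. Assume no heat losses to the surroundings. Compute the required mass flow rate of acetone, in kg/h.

Heat released by hot stream: Q = 472 × 2.26 × (60.2 − -48.2) = 115630 kJ/h
Energy balance on cold side (adiabatic exchanger): Q = ṁ_c·Cp_c·(T_c,out − T_c,in)
ṁ_c = 115630 / [2.15 × (-5.41 − -55.4)] = 1075.9 kg/h

ṁ_c = 1080 kg/h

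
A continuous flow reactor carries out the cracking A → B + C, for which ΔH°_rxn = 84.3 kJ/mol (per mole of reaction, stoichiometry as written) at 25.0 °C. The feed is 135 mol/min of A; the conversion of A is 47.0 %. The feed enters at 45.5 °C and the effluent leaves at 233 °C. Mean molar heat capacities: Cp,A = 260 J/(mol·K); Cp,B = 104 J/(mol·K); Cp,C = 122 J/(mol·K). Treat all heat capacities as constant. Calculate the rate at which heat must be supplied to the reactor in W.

Extent of reaction ξ = 0.470 × 135 = 63.45 mol/min
Reaction term: ξ·ΔH°_rxn = 63.45 × 84.3 = 5348.8 kJ/min
Sensible, feed 45.5→25 °C: -719.55 kJ/min
Outlet flows (mol/min): A 71.55, B 63.45, C 63.45
Sensible, products 25→233 °C: 6852.1 kJ/min
Q = ΔH = 11481 kJ/min = 191.36 kW
Heat supplied = 191360 W

Q_in = 191000 W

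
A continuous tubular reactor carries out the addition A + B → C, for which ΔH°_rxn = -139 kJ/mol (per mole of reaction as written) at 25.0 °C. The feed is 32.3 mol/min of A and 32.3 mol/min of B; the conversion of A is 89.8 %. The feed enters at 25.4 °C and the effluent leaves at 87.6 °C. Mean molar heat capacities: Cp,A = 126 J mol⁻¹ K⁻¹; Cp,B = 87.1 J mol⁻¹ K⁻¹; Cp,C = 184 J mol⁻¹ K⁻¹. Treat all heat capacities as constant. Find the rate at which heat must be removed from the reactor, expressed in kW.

Q_out = 60.9 kW

Extent of reaction ξ = 0.898 × 32.3 = 29.005 mol/min
Reaction term: ξ·ΔH°_rxn = 29.005 × -139 = -4031.8 kJ/min
Sensible, feed 25.4→25 °C: -2.7533 kJ/min
Outlet flows (mol/min): A 3.2946, B 3.2946, C 29.005
Sensible, products 25→87.6 °C: 378.05 kJ/min
Q = ΔH = -3656.5 kJ/min = -60.941 kW
Heat removed = 60.941 kW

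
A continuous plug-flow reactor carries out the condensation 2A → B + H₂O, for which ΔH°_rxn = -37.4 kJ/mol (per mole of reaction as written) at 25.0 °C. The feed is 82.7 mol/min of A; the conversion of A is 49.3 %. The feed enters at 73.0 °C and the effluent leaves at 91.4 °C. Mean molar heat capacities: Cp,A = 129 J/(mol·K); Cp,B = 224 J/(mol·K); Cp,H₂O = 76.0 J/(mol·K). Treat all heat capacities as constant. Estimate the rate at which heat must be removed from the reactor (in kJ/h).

Extent of reaction ξ = 0.493 × 82.7 / 2 = 20.386 mol/min
Reaction term: ξ·ΔH°_rxn = 20.386 × -37.4 = -762.42 kJ/min
Sensible, feed 73.0→25 °C: -512.08 kJ/min
Outlet flows (mol/min): A 41.929, B 20.386, H₂O 20.386
Sensible, products 25→91.4 °C: 765.23 kJ/min
Q = ΔH = -509.27 kJ/min = -8.4879 kW
Heat removed = 30556 kJ/h

Q_out = 30600 kJ/h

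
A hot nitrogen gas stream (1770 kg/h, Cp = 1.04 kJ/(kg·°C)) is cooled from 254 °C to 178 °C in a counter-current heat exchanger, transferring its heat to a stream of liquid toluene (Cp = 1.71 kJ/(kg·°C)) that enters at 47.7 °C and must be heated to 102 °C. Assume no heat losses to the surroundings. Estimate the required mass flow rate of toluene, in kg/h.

Heat released by hot stream: Q = 1770 × 1.04 × (254 − 178) = 139900 kJ/h
Energy balance on cold side (adiabatic exchanger): Q = ṁ_c·Cp_c·(T_c,out − T_c,in)
ṁ_c = 139900 / [1.71 × (102 − 47.7)] = 1506.7 kg/h

ṁ_c = 1510 kg/h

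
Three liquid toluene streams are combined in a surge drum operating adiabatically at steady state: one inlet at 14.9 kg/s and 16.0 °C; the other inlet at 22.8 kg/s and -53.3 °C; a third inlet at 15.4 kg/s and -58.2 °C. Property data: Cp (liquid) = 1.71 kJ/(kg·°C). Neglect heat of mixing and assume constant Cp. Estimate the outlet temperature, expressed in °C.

T_out = -35.3 °C

No heat crosses the boundary, so H_out = H_in.
Σ ṁᵢCp,ᵢTᵢ = 14.9×1.71×16.0 + 22.8×1.71×-53.3 + 15.4×1.71×-58.2 = -3203
Σ ṁᵢCp,ᵢ = 14.9×1.71 + 22.8×1.71 + 15.4×1.71 = 90.801
T_out = -3203 / 90.801 = -35.275 °C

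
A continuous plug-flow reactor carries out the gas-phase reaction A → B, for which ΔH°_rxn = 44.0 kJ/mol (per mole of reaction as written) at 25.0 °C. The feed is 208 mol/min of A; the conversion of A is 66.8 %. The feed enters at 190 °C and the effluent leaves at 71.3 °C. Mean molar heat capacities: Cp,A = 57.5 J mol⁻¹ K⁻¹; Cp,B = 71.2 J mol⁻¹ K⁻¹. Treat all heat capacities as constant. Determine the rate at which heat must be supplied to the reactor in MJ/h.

Q_in = 287 MJ/h

Extent of reaction ξ = 0.668 × 208 = 138.94 mol/min
Reaction term: ξ·ΔH°_rxn = 138.94 × 44.0 = 6113.5 kJ/min
Sensible, feed 190→25 °C: -1973.4 kJ/min
Outlet flows (mol/min): A 69.056, B 138.94
Sensible, products 25→71.3 °C: 641.88 kJ/min
Q = ΔH = 4782 kJ/min = 79.7 kW
Heat supplied = 286.92 MJ/h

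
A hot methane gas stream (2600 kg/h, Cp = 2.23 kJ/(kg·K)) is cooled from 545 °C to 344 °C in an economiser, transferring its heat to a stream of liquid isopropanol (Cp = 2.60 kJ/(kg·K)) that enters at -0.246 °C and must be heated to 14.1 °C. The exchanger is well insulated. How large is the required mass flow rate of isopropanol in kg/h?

ṁ_c = 31200 kg/h

Heat released by hot stream: Q = 2600 × 2.23 × (545 − 344) = 1.1654e+06 kJ/h
Energy balance on cold side (adiabatic exchanger): Q = ṁ_c·Cp_c·(T_c,out − T_c,in)
ṁ_c = 1.1654e+06 / [2.60 × (14.1 − -0.246)] = 31244 kg/h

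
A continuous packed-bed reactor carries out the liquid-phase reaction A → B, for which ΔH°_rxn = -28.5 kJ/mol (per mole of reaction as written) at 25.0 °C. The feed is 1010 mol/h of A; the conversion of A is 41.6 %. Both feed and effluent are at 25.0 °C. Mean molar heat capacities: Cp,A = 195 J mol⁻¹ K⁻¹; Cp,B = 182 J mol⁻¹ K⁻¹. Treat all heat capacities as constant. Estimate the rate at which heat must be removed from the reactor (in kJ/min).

Q_out = 200 kJ/min

Extent of reaction ξ = 0.416 × 1010 = 420.16 mol/h
Reaction term: ξ·ΔH°_rxn = 420.16 × -28.5 = -11975 kJ/h
Q = ΔH = -11975 kJ/h = -3.3263 kW
Heat removed = 199.58 kJ/min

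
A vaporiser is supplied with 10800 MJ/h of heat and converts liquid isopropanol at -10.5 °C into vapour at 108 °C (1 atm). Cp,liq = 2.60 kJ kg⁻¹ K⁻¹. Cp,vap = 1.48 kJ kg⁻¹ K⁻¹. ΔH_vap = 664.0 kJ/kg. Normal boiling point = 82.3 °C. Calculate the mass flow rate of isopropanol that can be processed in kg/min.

Δh = 2.60×(82.3−-10.5) + 664.0 + 1.48×(108−82.3) = 943.32 kJ/kg
Q = 10800 MJ/h = 3000 kJ/s = 180000 kJ/min
ṁ = Q/Δh = 180000 / 943.32 = 190.82 kg/min

ṁ = 191 kg/min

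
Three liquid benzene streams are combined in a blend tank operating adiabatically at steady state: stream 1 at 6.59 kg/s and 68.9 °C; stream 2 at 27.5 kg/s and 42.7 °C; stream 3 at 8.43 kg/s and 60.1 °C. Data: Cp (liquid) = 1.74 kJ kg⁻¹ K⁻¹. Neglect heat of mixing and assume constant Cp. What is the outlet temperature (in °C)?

Energy balance with Q = 0: Σ ṁᵢCp,ᵢ(T_out − Tᵢ) = 0
T_out = Σ ṁᵢCp,ᵢTᵢ / Σ ṁᵢCp,ᵢ
      = 3714.8 / 73.985 = 50.21 °C

T_out = 50.2 °C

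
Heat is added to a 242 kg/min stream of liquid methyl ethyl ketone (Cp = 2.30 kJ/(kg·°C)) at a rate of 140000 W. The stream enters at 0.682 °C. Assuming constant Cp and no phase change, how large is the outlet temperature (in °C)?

T_out = 15.8 °C

Q = 140000 W = 8400 kJ/min
ΔT = Q/(ṁ·Cp) = 8400/(242×2.30) = 15.092 K
T_out = 0.682 + 15.092 = 15.774 °C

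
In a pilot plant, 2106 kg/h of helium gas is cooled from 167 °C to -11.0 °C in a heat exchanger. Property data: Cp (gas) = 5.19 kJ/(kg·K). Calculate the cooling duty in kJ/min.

Q_c = 32400 kJ/min

Q = ṁ·Cp·ΔT = 2106 × 5.19 × (-11.0 − 167) = -1.9456e+06 kJ/h
Converting: 1.9456e+06 / 3600 s = 540.43 kW
Cooling duty = 32426 kJ/min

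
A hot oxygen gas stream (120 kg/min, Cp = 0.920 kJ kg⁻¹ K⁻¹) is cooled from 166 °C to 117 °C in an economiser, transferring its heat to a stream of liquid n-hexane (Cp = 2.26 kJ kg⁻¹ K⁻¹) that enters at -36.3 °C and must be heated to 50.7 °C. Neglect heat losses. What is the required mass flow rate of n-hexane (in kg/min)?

ṁ_c = 27.5 kg/min

Heat released by hot stream: Q = 120 × 0.920 × (166 − 117) = 5409.6 kJ/min
Energy balance on cold side (adiabatic exchanger): Q = ṁ_c·Cp_c·(T_c,out − T_c,in)
ṁ_c = 5409.6 / [2.26 × (50.7 − -36.3)] = 27.513 kg/min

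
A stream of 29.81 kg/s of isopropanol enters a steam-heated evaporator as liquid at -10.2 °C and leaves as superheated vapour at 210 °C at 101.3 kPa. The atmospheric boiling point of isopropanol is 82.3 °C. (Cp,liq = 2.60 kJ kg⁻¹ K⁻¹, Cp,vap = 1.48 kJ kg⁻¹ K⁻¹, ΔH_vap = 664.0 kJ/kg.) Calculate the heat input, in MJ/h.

liquid -10.2→82.3 °C: 240.5 kJ/kg
vaporisation at 82.3 °C: 664 kJ/kg
vapour 82.3→210 °C: 189 kJ/kg
Δh = 240.5 + 664 + 189 = 1093.5 kJ/kg
Q = ṁ·Δh = 29.81 kg/s × 1093.5 kJ/kg = 32597 kJ/s
|Q| = 32597 kW = 117350 MJ/h

Q = 117000 MJ/h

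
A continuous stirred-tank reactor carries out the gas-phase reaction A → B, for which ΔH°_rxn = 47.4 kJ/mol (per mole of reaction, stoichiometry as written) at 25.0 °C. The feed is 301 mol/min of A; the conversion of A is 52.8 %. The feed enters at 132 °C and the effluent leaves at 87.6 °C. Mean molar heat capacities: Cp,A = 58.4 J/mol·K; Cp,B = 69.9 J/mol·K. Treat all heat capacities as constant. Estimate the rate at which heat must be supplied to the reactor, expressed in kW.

Extent of reaction ξ = 0.528 × 301 = 158.93 mol/min
Reaction term: ξ·ΔH°_rxn = 158.93 × 47.4 = 7533.2 kJ/min
Sensible, feed 132→25 °C: -1880.9 kJ/min
Outlet flows (mol/min): A 142.07, B 158.93
Sensible, products 25→87.6 °C: 1214.8 kJ/min
Q = ΔH = 6867.1 kJ/min = 114.45 kW
Heat supplied = 114.45 kW

Q_in = 114 kW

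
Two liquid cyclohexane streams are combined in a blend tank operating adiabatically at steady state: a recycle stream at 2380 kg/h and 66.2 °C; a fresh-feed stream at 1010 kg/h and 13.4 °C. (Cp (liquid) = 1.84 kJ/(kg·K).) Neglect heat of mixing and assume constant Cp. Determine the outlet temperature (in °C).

No heat crosses the boundary, so H_out = H_in.
Σ ṁᵢCp,ᵢTᵢ = 2380×1.84×66.2 + 1010×1.84×13.4 = 314810
Σ ṁᵢCp,ᵢ = 2380×1.84 + 1010×1.84 = 6237.6
T_out = 314810 / 6237.6 = 50.469 °C

T_out = 50.5 °C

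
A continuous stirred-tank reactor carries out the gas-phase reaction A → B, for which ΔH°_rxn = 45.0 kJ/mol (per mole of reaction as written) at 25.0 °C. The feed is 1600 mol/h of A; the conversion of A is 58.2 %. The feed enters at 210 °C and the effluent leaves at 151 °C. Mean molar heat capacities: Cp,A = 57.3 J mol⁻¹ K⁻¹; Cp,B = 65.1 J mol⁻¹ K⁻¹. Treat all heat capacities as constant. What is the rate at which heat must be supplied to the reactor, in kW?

Extent of reaction ξ = 0.582 × 1600 = 931.2 mol/h
Reaction term: ξ·ΔH°_rxn = 931.2 × 45.0 = 41904 kJ/h
Sensible, feed 210→25 °C: -16961 kJ/h
Outlet flows (mol/h): A 668.8, B 931.2
Sensible, products 25→151 °C: 12467 kJ/h
Q = ΔH = 37410 kJ/h = 10.392 kW
Heat supplied = 10.392 kW

Q_in = 10.4 kW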